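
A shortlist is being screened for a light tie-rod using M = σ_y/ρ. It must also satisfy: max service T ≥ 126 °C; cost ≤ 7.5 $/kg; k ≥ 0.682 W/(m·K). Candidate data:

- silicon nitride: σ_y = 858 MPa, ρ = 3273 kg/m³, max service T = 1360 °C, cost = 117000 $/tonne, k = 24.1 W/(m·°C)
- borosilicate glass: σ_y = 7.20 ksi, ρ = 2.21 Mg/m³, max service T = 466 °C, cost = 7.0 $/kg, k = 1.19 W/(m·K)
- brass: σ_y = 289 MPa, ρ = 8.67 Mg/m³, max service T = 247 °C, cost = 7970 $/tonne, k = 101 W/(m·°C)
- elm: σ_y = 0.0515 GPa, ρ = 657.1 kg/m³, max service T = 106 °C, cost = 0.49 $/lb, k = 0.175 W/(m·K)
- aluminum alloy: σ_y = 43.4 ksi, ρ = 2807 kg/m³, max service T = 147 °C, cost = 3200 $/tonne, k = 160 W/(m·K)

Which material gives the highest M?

Screen on constraints: max service T ≥ 126 °C; cost ≤ 7.5 $/kg; k ≥ 0.682 W/(m·K). Survivors: borosilicate glass, aluminum alloy.
In SI units:
  borosilicate glass: σ_y = 49.64 MPa, ρ = 2210 kg/m³
  aluminum alloy: σ_y = 299.2 MPa, ρ = 2807 kg/m³
  aluminum alloy: M = 107 kN·m/kg
  borosilicate glass: M = 22.5 kN·m/kg
The maximum is for aluminum alloy.

aluminum alloy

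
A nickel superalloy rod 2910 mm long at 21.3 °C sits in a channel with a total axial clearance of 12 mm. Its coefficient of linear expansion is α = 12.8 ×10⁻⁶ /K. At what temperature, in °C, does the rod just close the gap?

α·L₀·ΔT = 12.0 mm ⇒ ΔT = 12.0 / (12.8×10⁻⁶ × 2910.0) = 322.2 K.
T = 21.3 + 322.2 = 343.5 °C.

343 °C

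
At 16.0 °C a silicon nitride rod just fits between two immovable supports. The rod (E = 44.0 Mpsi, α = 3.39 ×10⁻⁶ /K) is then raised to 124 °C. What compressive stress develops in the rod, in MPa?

E = 44.0 Mpsi = 303.4 GPa.
ΔT = 108.0 K. Constrained thermal stress σ = E·α·ΔT = 303.4×10³ MPa × 3.39×10⁻⁶ × 108.0 = 111 MPa (compressive).

111 MPa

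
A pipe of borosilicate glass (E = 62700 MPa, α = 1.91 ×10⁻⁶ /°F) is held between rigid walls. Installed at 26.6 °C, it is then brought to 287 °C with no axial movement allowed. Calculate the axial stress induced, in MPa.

56.1 MPa

E = 62700 MPa = 62.70 GPa.
α = 1.91×10⁻⁶/°F × 9/5 = 3.44×10⁻⁶/K.
ΔT = 260.4 K. Constrained thermal stress σ = E·α·ΔT = 62.70×10³ MPa × 3.44×10⁻⁶ × 260.4 = 56.1 MPa (compressive).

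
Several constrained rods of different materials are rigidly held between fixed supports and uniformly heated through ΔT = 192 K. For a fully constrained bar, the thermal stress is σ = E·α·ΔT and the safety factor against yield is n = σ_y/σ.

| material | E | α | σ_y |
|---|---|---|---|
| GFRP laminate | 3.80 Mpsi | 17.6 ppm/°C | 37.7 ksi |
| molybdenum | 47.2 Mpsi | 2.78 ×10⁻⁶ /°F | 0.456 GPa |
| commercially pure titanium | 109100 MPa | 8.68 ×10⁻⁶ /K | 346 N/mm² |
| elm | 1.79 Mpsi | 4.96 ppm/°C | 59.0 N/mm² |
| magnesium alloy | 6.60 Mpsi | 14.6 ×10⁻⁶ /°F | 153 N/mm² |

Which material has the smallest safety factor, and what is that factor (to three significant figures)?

magnesium alloy, n = 0.666

With everything in SI (GPa, ×10⁻⁶/K, MPa):
  GFRP laminate: E = 26.20, α = 17.6, σ_y = 259.9 → σ = 88.5 MPa, n = 2.94
  molybdenum: E = 325.4, α = 5.00, σ_y = 456.0 → σ = 313 MPa, n = 1.46
  commercially pure titanium: E = 109.1, α = 8.68, σ_y = 346.0 → σ = 182 MPa, n = 1.90
  elm: E = 12.34, α = 4.96, σ_y = 59.00 → σ = 11.8 MPa, n = 5.02
  magnesium alloy: E = 45.51, α = 26.3, σ_y = 153.0 → σ = 230 MPa, n = 0.666
Smallest n: magnesium alloy with n = 0.666.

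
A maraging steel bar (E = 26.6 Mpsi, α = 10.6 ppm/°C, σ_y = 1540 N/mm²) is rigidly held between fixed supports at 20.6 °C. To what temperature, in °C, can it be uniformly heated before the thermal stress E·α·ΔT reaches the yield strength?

E = 26.6 Mpsi = 183.4 GPa.
σ_y = 1540 N/mm² = 1540 MPa.
E·α·ΔT = 1540 MPa ⇒ ΔT = 1540 / (183.4×10³ × 10.6×10⁻⁶) = 792.2 K.
T = 20.6 + 792.2 = 812.8 °C.

813 °C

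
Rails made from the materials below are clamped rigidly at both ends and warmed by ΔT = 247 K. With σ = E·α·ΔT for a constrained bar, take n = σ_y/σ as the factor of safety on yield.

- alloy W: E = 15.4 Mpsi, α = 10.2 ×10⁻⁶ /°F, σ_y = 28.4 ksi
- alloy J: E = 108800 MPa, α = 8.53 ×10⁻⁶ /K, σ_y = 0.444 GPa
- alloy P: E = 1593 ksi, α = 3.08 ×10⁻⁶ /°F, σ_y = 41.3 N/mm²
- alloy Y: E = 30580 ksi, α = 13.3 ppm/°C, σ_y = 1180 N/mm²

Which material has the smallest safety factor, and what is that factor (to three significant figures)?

In consistent units (E in GPa, α in ×10⁻⁶/K, σ_y in MPa):
  alloy W: E = 106.2, α = 18.4, σ_y = 195.8 → σ = 482 MPa, n = 0.407
  alloy J: E = 108.8, α = 8.53, σ_y = 444.0 → σ = 229 MPa, n = 1.94
  alloy P: E = 10.98, α = 5.54, σ_y = 41.30 → σ = 15.0 MPa, n = 2.75
  alloy Y: E = 210.8, α = 13.3, σ_y = 1180 → σ = 693 MPa, n = 1.70
Smallest n: alloy W with n = 0.407.

alloy W, n = 0.407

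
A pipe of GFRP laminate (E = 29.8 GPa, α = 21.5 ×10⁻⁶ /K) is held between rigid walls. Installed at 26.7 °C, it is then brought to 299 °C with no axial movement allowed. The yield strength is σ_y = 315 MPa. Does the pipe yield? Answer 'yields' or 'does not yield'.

does not yield

ΔT = 272.3 K. Constrained thermal stress σ = E·α·ΔT = 29.80×10³ MPa × 21.5×10⁻⁶ × 272.3 = 174 MPa (compressive).
Compare to σ_y = 315 MPa: σ < σ_y, so it does not yield.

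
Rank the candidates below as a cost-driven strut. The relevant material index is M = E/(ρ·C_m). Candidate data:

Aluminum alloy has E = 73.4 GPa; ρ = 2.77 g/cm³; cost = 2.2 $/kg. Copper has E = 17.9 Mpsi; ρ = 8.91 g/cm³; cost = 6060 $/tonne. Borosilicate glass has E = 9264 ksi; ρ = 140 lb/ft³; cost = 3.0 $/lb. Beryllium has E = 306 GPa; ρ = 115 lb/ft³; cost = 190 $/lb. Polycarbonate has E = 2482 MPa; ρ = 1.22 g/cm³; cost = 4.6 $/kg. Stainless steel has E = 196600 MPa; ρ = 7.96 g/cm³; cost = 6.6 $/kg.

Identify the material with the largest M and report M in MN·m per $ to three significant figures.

Putting every candidate on a common basis:
  aluminum alloy: E = 73.40 GPa, ρ = 2770 kg/m³, cost = 2.200 $/kg
  copper: E = 123.4 GPa, ρ = 8910 kg/m³, cost = 6.060 $/kg
  borosilicate glass: E = 63.87 GPa, ρ = 2243 kg/m³, cost = 6.614 $/kg
  beryllium: E = 306.0 GPa, ρ = 1842 kg/m³, cost = 418.9 $/kg
  polycarbonate: E = 2.482 GPa, ρ = 1220 kg/m³, cost = 4.600 $/kg
  stainless steel: E = 196.6 GPa, ρ = 7960 kg/m³, cost = 6.600 $/kg
  aluminum alloy: M = 12.0 MN·m per $
  borosilicate glass: M = 4.31 MN·m per $
  stainless steel: M = 3.74 MN·m per $
  copper: M = 2.29 MN·m per $
  polycarbonate: M = 0.442 MN·m per $
  beryllium: M = 0.397 MN·m per $
The maximum is for aluminum alloy.

aluminum alloy, M = 12.0 MN·m per $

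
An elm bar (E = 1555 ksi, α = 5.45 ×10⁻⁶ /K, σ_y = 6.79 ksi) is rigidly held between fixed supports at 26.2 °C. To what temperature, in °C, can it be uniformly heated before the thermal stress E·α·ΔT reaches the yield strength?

827 °C

E = 1555 ksi = 10.72 GPa.
σ_y = 6.79 ksi = 46.82 MPa.
E·α·ΔT = 46.82 MPa ⇒ ΔT = 46.82 / (10.72×10³ × 5.45×10⁻⁶) = 801.2 K.
T = 26.2 + 801.2 = 827.4 °C.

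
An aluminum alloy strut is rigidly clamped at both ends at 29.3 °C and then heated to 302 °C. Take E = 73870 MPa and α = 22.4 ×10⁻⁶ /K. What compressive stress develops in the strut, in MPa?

451 MPa

E = 73870 MPa = 73.87 GPa.
ΔT = 272.7 K. Constrained thermal stress σ = E·α·ΔT = 73.87×10³ MPa × 22.4×10⁻⁶ × 272.7 = 451 MPa (compressive).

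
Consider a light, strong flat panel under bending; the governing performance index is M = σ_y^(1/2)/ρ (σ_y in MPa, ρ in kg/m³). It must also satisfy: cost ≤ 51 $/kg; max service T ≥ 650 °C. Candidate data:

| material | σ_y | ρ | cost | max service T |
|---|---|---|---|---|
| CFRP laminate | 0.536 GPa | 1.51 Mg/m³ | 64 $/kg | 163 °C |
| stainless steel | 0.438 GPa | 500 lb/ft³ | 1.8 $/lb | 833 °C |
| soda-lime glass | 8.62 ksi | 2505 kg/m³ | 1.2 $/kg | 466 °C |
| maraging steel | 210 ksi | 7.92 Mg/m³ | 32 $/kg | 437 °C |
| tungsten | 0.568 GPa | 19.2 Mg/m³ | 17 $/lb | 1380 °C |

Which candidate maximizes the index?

Screen on constraints: cost ≤ 51 $/kg; max service T ≥ 650 °C. Survivors: stainless steel, tungsten.
Normalizing units and computing the index:
  stainless steel: σ_y = 438.0 MPa, ρ = 8009 kg/m³
  tungsten: σ_y = 568.0 MPa, ρ = 19200 kg/m³
  stainless steel: M = 2.61×10⁻³
  tungsten: M = 1.24×10⁻³
Highest index: stainless steel.

stainless steel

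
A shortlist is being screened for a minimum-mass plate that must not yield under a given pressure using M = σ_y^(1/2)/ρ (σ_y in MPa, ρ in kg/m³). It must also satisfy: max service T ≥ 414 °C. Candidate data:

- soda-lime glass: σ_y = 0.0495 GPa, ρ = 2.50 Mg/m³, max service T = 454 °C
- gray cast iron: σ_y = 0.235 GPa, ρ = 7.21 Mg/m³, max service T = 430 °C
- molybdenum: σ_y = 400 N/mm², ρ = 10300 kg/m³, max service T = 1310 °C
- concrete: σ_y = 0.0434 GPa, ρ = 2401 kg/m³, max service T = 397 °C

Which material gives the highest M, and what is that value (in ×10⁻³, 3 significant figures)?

soda-lime glass, M = 2.81×10⁻³

Screen on constraints: max service T ≥ 414 °C. Survivors: soda-lime glass, gray cast iron, molybdenum.
Putting every candidate on a common basis:
  soda-lime glass: σ_y = 49.50 MPa, ρ = 2500 kg/m³
  gray cast iron: σ_y = 235.0 MPa, ρ = 7210 kg/m³
  molybdenum: σ_y = 400.0 MPa, ρ = 10300 kg/m³
  soda-lime glass: M = 2.81×10⁻³
  gray cast iron: M = 2.13×10⁻³
  molybdenum: M = 1.94×10⁻³
Soda-lime glass ranks first.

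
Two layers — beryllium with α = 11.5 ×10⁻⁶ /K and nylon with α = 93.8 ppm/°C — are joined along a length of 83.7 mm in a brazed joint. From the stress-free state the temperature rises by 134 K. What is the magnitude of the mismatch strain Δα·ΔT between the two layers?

Δα = |11.5 − 93.8|×10⁻⁶/K = 82.3×10⁻⁶/K.
Mismatch strain = Δα·ΔT = 82.3×10⁻⁶ × 134.0 = 0.0110.

0.0110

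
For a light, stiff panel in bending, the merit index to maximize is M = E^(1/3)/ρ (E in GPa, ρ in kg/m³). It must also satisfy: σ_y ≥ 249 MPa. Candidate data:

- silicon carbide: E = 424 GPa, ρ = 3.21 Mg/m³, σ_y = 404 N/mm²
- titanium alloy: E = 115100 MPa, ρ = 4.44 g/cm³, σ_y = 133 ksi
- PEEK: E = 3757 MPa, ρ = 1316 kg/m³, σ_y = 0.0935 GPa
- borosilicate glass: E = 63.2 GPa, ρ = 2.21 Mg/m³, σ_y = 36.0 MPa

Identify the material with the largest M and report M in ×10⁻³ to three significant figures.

Screen on constraints: σ_y ≥ 249 MPa. Survivors: silicon carbide, titanium alloy.
Putting every candidate on a common basis:
  silicon carbide: E = 424.0 GPa, ρ = 3210 kg/m³
  titanium alloy: E = 115.1 GPa, ρ = 4440 kg/m³
  silicon carbide: M = 2.34×10⁻³
  titanium alloy: M = 1.10×10⁻³
Silicon carbide ranks first.

silicon carbide, M = 2.34×10⁻³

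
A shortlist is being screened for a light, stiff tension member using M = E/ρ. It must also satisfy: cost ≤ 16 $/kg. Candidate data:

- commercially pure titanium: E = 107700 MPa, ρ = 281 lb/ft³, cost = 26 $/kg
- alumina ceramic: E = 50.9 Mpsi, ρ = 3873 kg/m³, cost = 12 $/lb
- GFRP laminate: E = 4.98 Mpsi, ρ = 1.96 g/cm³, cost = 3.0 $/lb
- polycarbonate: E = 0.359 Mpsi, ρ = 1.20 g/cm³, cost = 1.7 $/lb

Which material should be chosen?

GFRP laminate

Screen on constraints: cost ≤ 16 $/kg. Survivors: GFRP laminate, polycarbonate.
Convert each candidate to consistent units, then evaluate M:
  GFRP laminate: E = 34.34 GPa, ρ = 1960 kg/m³
  polycarbonate: E = 2.475 GPa, ρ = 1200 kg/m³
  GFRP laminate: M = 17.5 MN·m/kg
  polycarbonate: M = 2.06 MN·m/kg
GFRP laminate ranks first.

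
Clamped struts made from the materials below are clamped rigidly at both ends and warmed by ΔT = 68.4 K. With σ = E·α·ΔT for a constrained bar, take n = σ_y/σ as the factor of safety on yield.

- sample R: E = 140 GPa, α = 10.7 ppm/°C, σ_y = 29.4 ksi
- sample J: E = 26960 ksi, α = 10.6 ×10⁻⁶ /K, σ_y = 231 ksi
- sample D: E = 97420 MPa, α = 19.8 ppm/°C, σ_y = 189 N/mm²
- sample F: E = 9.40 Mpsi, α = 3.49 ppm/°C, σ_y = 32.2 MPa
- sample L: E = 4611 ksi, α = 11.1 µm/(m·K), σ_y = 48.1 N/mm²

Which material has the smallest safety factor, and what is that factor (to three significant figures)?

sample D, n = 1.43

In consistent units (E in GPa, α in ×10⁻⁶/K, σ_y in MPa):
  sample R: E = 140.0, α = 10.7, σ_y = 202.7 → σ = 102 MPa, n = 1.98
  sample J: E = 185.9, α = 10.6, σ_y = 1593 → σ = 135 MPa, n = 11.8
  sample D: E = 97.42, α = 19.8, σ_y = 189.0 → σ = 132 MPa, n = 1.43
  sample F: E = 64.81, α = 3.49, σ_y = 32.20 → σ = 15.5 MPa, n = 2.08
  sample L: E = 31.79, α = 11.1, σ_y = 48.10 → σ = 24.1 MPa, n = 1.99
The minimum is sample D at n = 1.43.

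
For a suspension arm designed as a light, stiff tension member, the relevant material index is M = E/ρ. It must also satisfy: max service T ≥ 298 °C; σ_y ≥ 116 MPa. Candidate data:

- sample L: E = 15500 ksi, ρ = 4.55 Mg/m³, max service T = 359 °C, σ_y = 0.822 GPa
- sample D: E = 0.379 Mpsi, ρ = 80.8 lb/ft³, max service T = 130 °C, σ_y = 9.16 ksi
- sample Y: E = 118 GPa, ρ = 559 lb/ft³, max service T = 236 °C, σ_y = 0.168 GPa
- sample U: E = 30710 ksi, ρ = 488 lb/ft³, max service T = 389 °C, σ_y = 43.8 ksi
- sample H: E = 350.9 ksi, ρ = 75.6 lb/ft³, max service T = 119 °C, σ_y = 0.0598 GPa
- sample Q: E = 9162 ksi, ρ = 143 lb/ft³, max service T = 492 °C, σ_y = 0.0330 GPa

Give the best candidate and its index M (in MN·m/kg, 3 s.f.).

Screen on constraints: max service T ≥ 298 °C; σ_y ≥ 116 MPa. Survivors: sample L, sample U.
Putting every candidate on a common basis:
  sample L: E = 106.9 GPa, ρ = 4550 kg/m³
  sample U: E = 211.7 GPa, ρ = 7817 kg/m³
  sample U: M = 27.1 MN·m/kg
  sample L: M = 23.5 MN·m/kg
The maximum is for sample U.

sample U, M = 27.1 MN·m/kg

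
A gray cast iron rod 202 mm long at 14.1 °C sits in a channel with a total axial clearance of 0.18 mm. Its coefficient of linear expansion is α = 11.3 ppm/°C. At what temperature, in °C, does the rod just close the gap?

α·L₀·ΔT = 0.18 mm ⇒ ΔT = 0.18 / (11.3×10⁻⁶ × 202.0) = 78.86 K.
T = 14.1 + 78.86 = 92.96 °C.

93.0 °C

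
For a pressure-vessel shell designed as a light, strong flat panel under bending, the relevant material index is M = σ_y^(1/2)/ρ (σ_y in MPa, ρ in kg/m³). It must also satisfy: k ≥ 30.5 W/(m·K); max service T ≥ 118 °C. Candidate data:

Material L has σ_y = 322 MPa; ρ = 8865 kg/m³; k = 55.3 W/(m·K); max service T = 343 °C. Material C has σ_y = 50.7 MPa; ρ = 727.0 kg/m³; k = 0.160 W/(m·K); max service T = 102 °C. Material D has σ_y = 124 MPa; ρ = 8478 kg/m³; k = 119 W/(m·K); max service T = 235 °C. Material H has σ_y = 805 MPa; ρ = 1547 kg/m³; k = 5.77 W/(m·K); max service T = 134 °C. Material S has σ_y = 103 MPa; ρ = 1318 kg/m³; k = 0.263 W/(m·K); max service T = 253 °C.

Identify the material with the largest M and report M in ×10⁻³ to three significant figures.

material L, M = 2.02×10⁻³

Screen on constraints: k ≥ 30.5 W/(m·K); max service T ≥ 118 °C. Survivors: material L, material D.
Evaluate M for each candidate:
  material L: M = 2.02×10⁻³
  material D: M = 1.31×10⁻³
Highest index: material L.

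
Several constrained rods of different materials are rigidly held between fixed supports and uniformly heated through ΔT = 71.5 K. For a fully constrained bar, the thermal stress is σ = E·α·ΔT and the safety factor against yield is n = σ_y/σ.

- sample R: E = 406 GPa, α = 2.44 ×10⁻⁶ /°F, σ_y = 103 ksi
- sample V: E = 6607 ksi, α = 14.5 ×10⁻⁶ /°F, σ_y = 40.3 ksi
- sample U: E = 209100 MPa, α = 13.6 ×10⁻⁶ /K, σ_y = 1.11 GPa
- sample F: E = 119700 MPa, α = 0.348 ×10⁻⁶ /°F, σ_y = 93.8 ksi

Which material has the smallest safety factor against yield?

Per material, after unit conversion:
  sample R: E = 406.0, α = 4.39, σ_y = 710.2 → σ = 127 MPa, n = 5.57
  sample V: E = 45.55, α = 26.1, σ_y = 277.9 → σ = 85.0 MPa, n = 3.27
  sample U: E = 209.1, α = 13.6, σ_y = 1110 → σ = 203 MPa, n = 5.46
  sample F: E = 119.7, α = 0.626, σ_y = 646.7 → σ = 5.36 MPa, n = 121
Smallest n: sample V with n = 3.27.

sample V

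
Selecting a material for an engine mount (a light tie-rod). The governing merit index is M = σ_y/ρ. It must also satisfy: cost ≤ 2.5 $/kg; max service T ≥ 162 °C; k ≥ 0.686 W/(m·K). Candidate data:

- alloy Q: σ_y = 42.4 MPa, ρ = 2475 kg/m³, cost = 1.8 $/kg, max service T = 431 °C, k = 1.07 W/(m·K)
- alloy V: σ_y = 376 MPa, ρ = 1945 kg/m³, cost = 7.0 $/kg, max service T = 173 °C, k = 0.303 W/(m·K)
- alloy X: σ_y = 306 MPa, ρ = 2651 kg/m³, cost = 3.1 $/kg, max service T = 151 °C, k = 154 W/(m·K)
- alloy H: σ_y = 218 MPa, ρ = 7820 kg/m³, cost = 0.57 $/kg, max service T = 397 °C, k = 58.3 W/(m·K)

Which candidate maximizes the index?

alloy H

Screen on constraints: cost ≤ 2.5 $/kg; max service T ≥ 162 °C; k ≥ 0.686 W/(m·K). Survivors: alloy Q, alloy H.
Per-candidate index values:
  alloy H: M = 27.9 kN·m/kg
  alloy Q: M = 17.1 kN·m/kg
Alloy H ranks first.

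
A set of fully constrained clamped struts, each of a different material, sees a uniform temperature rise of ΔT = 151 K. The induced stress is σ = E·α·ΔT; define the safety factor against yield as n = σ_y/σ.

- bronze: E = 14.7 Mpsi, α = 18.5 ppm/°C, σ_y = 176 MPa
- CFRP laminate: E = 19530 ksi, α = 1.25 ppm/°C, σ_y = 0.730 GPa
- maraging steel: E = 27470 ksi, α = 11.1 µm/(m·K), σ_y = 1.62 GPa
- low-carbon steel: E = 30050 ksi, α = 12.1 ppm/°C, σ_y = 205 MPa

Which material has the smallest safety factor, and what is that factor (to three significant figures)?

low-carbon steel, n = 0.542

With everything in SI (GPa, ×10⁻⁶/K, MPa):
  bronze: E = 101.4, α = 18.5, σ_y = 176.0 → σ = 283 MPa, n = 0.622
  CFRP laminate: E = 134.7, α = 1.25, σ_y = 730.0 → σ = 25.4 MPa, n = 28.7
  maraging steel: E = 189.4, α = 11.1, σ_y = 1620 → σ = 317 MPa, n = 5.10
  low-carbon steel: E = 207.2, α = 12.1, σ_y = 205.0 → σ = 379 MPa, n = 0.542
Smallest n: low-carbon steel with n = 0.542.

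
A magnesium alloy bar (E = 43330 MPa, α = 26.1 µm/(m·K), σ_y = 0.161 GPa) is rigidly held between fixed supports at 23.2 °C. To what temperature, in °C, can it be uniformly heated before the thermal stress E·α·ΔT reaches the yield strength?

E = 43330 MPa = 43.33 GPa.
σ_y = 0.161 GPa = 161.0 MPa.
E·α·ΔT = 161.0 MPa ⇒ ΔT = 161.0 / (43.33×10³ × 26.1×10⁻⁶) = 142.4 K.
T = 23.2 + 142.4 = 165.6 °C.

166 °C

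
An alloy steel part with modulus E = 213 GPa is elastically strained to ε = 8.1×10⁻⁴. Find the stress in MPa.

σ = E·ε = 213000 MPa × 8.1×10⁻⁴ = 173 MPa.

173 MPa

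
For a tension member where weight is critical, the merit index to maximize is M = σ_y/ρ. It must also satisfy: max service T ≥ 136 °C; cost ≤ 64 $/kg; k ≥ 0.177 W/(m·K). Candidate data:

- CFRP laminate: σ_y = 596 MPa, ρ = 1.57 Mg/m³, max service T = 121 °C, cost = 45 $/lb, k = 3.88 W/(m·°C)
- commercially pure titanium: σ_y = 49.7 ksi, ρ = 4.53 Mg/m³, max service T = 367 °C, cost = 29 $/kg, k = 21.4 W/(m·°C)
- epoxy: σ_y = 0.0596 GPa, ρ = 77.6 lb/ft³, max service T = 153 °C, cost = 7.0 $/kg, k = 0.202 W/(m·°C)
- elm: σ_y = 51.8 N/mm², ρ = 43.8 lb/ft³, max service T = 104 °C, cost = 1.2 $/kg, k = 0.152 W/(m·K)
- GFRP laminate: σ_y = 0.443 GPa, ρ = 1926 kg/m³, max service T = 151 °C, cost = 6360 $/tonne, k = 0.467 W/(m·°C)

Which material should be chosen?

Screen on constraints: max service T ≥ 136 °C; cost ≤ 64 $/kg; k ≥ 0.177 W/(m·K). Survivors: commercially pure titanium, epoxy, GFRP laminate.
Normalizing units and computing the index:
  commercially pure titanium: σ_y = 342.7 MPa, ρ = 4530 kg/m³
  epoxy: σ_y = 59.60 MPa, ρ = 1243 kg/m³
  GFRP laminate: σ_y = 443.0 MPa, ρ = 1926 kg/m³
  GFRP laminate: M = 230 kN·m/kg
  commercially pure titanium: M = 75.6 kN·m/kg
  epoxy: M = 47.9 kN·m/kg
Highest index: GFRP laminate.

GFRP laminate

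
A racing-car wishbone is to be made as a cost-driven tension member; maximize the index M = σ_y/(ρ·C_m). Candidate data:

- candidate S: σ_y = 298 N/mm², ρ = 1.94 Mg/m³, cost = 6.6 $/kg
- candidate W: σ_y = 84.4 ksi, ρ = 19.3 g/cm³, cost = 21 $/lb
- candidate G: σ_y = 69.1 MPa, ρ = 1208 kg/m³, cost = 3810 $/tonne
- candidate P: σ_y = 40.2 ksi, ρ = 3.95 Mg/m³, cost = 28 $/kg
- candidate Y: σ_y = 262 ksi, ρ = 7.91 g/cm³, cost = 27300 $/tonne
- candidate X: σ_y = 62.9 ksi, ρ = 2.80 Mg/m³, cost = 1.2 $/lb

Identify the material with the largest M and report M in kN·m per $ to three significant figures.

candidate X, M = 58.5 kN·m per $

In SI units:
  candidate S: σ_y = 298.0 MPa, ρ = 1940 kg/m³, cost = 6.600 $/kg
  candidate W: σ_y = 581.9 MPa, ρ = 19300 kg/m³, cost = 46.30 $/kg
  candidate G: σ_y = 69.10 MPa, ρ = 1208 kg/m³, cost = 3.810 $/kg
  candidate P: σ_y = 277.2 MPa, ρ = 3950 kg/m³, cost = 28.00 $/kg
  candidate Y: σ_y = 1806 MPa, ρ = 7910 kg/m³, cost = 27.30 $/kg
  candidate X: σ_y = 433.7 MPa, ρ = 2800 kg/m³, cost = 2.646 $/kg
  candidate X: M = 58.5 kN·m per $
  candidate S: M = 23.3 kN·m per $
  candidate G: M = 15.0 kN·m per $
  candidate Y: M = 8.37 kN·m per $
  candidate P: M = 2.51 kN·m per $
  candidate W: M = 0.651 kN·m per $
Highest index: candidate X.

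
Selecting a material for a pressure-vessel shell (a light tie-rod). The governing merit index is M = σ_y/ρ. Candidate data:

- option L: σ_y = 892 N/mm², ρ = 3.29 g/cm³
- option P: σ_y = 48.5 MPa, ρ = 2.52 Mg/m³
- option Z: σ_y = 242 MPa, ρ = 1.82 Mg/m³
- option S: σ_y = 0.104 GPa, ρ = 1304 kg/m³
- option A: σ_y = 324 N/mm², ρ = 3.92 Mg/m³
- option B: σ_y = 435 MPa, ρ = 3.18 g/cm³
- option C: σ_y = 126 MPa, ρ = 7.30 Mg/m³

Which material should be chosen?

option L

Convert each candidate to consistent units, then evaluate M:
  option L: σ_y = 892.0 MPa, ρ = 3290 kg/m³
  option P: σ_y = 48.50 MPa, ρ = 2520 kg/m³
  option Z: σ_y = 242.0 MPa, ρ = 1820 kg/m³
  option S: σ_y = 104.0 MPa, ρ = 1304 kg/m³
  option A: σ_y = 324.0 MPa, ρ = 3920 kg/m³
  option B: σ_y = 435.0 MPa, ρ = 3180 kg/m³
  option C: σ_y = 126.0 MPa, ρ = 7300 kg/m³
  option L: M = 271 kN·m/kg
  option B: M = 137 kN·m/kg
  option Z: M = 133 kN·m/kg
  option A: M = 82.7 kN·m/kg
  option S: M = 79.8 kN·m/kg
  option P: M = 19.2 kN·m/kg
  option C: M = 17.3 kN·m/kg
Option L has the largest M.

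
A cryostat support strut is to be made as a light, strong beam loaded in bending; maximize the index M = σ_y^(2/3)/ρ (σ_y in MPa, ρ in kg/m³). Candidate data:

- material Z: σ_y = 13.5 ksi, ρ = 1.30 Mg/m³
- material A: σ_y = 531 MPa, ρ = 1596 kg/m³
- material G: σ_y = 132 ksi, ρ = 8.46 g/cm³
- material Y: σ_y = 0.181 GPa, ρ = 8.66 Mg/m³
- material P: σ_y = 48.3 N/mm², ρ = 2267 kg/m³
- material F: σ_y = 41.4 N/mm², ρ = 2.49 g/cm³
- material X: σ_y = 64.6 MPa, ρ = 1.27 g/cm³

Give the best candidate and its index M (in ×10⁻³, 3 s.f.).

After converting to SI:
  material Z: σ_y = 93.08 MPa, ρ = 1300 kg/m³
  material A: σ_y = 531.0 MPa, ρ = 1596 kg/m³
  material G: σ_y = 910.1 MPa, ρ = 8460 kg/m³
  material Y: σ_y = 181.0 MPa, ρ = 8660 kg/m³
  material P: σ_y = 48.30 MPa, ρ = 2267 kg/m³
  material F: σ_y = 41.40 MPa, ρ = 2490 kg/m³
  material X: σ_y = 64.60 MPa, ρ = 1270 kg/m³
  material A: M = 41.1×10⁻³
  material Z: M = 15.8×10⁻³
  material X: M = 12.7×10⁻³
  material G: M = 11.1×10⁻³
  material P: M = 5.85×10⁻³
  material F: M = 4.81×10⁻³
  material Y: M = 3.69×10⁻³
Highest index: material A.

material A, M = 41.1×10⁻³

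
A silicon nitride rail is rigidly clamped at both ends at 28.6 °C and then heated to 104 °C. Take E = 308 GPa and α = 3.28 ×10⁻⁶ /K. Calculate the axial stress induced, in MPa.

ΔT = 75.40 K. Constrained thermal stress σ = E·α·ΔT = 308.0×10³ MPa × 3.28×10⁻⁶ × 75.40 = 76.2 MPa (compressive).

76.2 MPa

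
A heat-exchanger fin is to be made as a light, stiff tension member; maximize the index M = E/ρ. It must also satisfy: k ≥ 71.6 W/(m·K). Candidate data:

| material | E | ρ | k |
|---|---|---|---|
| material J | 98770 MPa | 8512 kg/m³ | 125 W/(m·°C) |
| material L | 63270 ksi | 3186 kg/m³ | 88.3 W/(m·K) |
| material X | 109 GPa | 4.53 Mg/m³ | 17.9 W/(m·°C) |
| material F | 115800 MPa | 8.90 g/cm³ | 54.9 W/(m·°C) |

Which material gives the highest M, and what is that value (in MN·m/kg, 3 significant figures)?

Screen on constraints: k ≥ 71.6 W/(m·K). Survivors: material J, material L.
Normalizing units and computing the index:
  material J: E = 98.77 GPa, ρ = 8512 kg/m³
  material L: E = 436.2 GPa, ρ = 3186 kg/m³
  material L: M = 137 MN·m/kg
  material J: M = 11.6 MN·m/kg
Material L has the largest M.

material L, M = 137 MN·m/kg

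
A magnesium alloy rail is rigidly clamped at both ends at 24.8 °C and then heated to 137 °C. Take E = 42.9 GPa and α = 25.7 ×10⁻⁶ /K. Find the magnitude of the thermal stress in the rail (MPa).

124 MPa

ΔT = 112.2 K. Constrained thermal stress σ = E·α·ΔT = 42.90×10³ MPa × 25.7×10⁻⁶ × 112.2 = 124 MPa (compressive).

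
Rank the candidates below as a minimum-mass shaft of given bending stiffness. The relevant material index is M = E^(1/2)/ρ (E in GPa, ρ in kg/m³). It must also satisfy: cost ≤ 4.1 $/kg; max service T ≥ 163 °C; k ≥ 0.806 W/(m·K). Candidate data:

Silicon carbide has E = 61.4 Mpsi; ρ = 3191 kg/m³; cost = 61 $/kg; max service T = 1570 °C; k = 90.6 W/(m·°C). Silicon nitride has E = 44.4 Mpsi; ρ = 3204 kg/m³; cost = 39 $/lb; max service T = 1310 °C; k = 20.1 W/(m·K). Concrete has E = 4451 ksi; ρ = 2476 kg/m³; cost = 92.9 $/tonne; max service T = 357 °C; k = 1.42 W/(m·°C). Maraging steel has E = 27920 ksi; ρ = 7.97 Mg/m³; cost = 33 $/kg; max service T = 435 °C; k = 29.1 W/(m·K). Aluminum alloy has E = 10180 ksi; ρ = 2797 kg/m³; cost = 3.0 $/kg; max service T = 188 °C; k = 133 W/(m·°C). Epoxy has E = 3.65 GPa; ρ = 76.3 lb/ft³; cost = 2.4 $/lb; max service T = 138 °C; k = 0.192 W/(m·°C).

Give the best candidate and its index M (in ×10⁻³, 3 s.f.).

Screen on constraints: cost ≤ 4.1 $/kg; max service T ≥ 163 °C; k ≥ 0.806 W/(m·K). Survivors: concrete, aluminum alloy.
Normalizing units and computing the index:
  concrete: E = 30.69 GPa, ρ = 2476 kg/m³
  aluminum alloy: E = 70.19 GPa, ρ = 2797 kg/m³
  aluminum alloy: M = 3.00×10⁻³
  concrete: M = 2.24×10⁻³
Aluminum alloy has the largest M.

aluminum alloy, M = 3.00×10⁻³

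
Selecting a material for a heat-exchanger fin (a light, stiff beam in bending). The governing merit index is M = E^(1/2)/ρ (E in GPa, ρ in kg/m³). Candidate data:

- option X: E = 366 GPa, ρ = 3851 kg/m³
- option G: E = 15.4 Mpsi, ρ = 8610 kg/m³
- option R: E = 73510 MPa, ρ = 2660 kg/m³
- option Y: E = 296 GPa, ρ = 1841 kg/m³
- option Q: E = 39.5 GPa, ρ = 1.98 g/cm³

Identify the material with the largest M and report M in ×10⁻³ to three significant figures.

option Y, M = 9.35×10⁻³

Normalizing units and computing the index:
  option X: E = 366.0 GPa, ρ = 3851 kg/m³
  option G: E = 106.2 GPa, ρ = 8610 kg/m³
  option R: E = 73.51 GPa, ρ = 2660 kg/m³
  option Y: E = 296.0 GPa, ρ = 1841 kg/m³
  option Q: E = 39.50 GPa, ρ = 1980 kg/m³
  option Y: M = 9.35×10⁻³
  option X: M = 4.97×10⁻³
  option R: M = 3.22×10⁻³
  option Q: M = 3.17×10⁻³
  option G: M = 1.20×10⁻³
Option Y ranks first.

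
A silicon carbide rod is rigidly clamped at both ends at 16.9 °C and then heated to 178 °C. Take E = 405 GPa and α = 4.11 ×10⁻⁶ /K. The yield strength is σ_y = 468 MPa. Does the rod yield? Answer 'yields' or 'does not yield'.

ΔT = 161.1 K. Constrained thermal stress σ = E·α·ΔT = 405.0×10³ MPa × 4.11×10⁻⁶ × 161.1 = 268 MPa (compressive).
Compare to σ_y = 468 MPa: σ < σ_y, so it does not yield.

does not yield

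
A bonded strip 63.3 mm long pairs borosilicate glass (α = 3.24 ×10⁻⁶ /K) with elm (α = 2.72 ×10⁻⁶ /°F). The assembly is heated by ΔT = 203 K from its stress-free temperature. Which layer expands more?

elm

elm: α = 2.72×10⁻⁶/°F × 9/5 = 4.90×10⁻⁶/K.
α(borosilicate glass) = 3.24×10⁻⁶/K vs α(elm) = 4.90×10⁻⁶/K.
Higher α expands more for the same ΔT: elm.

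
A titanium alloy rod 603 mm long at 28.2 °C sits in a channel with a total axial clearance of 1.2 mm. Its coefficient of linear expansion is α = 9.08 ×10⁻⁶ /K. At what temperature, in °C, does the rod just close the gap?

247 °C

α·L₀·ΔT = 1.2 mm ⇒ ΔT = 1.2 / (9.08×10⁻⁶ × 603.0) = 219.2 K.
T = 28.2 + 219.2 = 247.4 °C.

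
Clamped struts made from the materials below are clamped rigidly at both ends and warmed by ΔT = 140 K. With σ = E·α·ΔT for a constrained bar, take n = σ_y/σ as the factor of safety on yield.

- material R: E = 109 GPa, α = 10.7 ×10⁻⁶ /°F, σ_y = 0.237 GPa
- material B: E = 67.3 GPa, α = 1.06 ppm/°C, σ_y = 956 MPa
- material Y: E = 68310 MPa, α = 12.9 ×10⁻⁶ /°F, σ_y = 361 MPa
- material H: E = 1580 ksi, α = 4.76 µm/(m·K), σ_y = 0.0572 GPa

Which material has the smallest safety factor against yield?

Converting E to GPa, α to ×10⁻⁶/K, σ_y to MPa, then σ and n for each:
  material R: E = 109.0, α = 19.3, σ_y = 237.0 → σ = 294 MPa, n = 0.806
  material B: E = 67.30, α = 1.06, σ_y = 956.0 → σ = 9.99 MPa, n = 95.7
  material Y: E = 68.31, α = 23.2, σ_y = 361.0 → σ = 222 MPa, n = 1.63
  material H: E = 10.89, α = 4.76, σ_y = 57.20 → σ = 7.26 MPa, n = 7.88
Smallest n: material R with n = 0.806.

material R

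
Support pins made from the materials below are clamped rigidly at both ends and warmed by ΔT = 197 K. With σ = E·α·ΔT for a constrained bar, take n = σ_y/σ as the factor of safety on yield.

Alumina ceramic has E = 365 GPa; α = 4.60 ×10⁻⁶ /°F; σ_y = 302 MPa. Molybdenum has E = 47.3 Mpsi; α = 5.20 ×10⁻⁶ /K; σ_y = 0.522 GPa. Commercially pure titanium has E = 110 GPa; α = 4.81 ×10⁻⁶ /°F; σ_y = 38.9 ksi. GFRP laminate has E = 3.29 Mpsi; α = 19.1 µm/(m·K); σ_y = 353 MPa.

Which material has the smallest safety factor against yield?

alumina ceramic

In consistent units (E in GPa, α in ×10⁻⁶/K, σ_y in MPa):
  alumina ceramic: E = 365.0, α = 8.28, σ_y = 302.0 → σ = 595 MPa, n = 0.507
  molybdenum: E = 326.1, α = 5.20, σ_y = 522.0 → σ = 334 MPa, n = 1.56
  commercially pure titanium: E = 110.0, α = 8.66, σ_y = 268.2 → σ = 188 MPa, n = 1.43
  GFRP laminate: E = 22.68, α = 19.1, σ_y = 353.0 → σ = 85.4 MPa, n = 4.14
Alumina ceramic has the lowest safety factor, n = 0.507.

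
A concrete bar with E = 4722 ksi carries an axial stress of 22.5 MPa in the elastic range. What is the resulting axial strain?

6.91×10⁻⁴

E = 4722 ksi = 32.56 GPa = 32560 MPa.
ε = σ/E = 22.5 / 32560 = 6.91×10⁻⁴.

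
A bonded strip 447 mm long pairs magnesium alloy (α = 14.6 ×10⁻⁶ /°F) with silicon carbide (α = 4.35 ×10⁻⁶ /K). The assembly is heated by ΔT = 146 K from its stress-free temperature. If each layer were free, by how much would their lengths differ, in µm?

1430 µm

magnesium alloy: α = 14.6×10⁻⁶/°F × 9/5 = 26.3×10⁻⁶/K.
Δα = |26.3 − 4.35|×10⁻⁶/K = 21.9×10⁻⁶/K.
ΔL_mismatch = Δα·L·ΔT = 21.9×10⁻⁶ × 447.0 mm × 146.0 K = 1430 µm.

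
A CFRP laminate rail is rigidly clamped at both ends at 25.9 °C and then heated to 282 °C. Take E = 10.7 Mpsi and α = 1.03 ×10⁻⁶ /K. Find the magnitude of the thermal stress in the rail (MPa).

E = 10.7 Mpsi = 73.77 GPa.
ΔT = 256.1 K. Constrained thermal stress σ = E·α·ΔT = 73.77×10³ MPa × 1.03×10⁻⁶ × 256.1 = 19.5 MPa (compressive).

19.5 MPa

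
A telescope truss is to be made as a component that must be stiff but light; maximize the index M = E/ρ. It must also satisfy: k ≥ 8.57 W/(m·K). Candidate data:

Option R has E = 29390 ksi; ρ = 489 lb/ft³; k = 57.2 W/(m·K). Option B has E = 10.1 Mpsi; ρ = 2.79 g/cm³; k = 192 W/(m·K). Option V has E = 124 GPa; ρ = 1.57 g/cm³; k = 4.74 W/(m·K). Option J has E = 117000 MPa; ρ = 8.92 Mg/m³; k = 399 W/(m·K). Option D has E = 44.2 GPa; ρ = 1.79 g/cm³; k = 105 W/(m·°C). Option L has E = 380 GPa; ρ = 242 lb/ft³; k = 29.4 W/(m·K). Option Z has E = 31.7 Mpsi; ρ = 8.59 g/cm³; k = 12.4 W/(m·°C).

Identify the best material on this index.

option L

Screen on constraints: k ≥ 8.57 W/(m·K). Survivors: option R, option B, option J, option D, option L, option Z.
In SI units:
  option R: E = 202.6 GPa, ρ = 7833 kg/m³
  option B: E = 69.64 GPa, ρ = 2790 kg/m³
  option J: E = 117.0 GPa, ρ = 8920 kg/m³
  option D: E = 44.20 GPa, ρ = 1790 kg/m³
  option L: E = 380.0 GPa, ρ = 3876 kg/m³
  option Z: E = 218.6 GPa, ρ = 8590 kg/m³
  option L: M = 98.0 MN·m/kg
  option R: M = 25.9 MN·m/kg
  option Z: M = 25.4 MN·m/kg
  option B: M = 25.0 MN·m/kg
  option D: M = 24.7 MN·m/kg
  option J: M = 13.1 MN·m/kg
The maximum is for option L.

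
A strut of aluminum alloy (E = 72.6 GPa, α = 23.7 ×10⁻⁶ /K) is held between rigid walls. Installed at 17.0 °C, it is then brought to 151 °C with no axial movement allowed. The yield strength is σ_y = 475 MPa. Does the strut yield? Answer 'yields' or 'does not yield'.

ΔT = 134.0 K. Constrained thermal stress σ = E·α·ΔT = 72.60×10³ MPa × 23.7×10⁻⁶ × 134.0 = 231 MPa (compressive).
Compare to σ_y = 475 MPa: σ < σ_y, so it does not yield.

does not yield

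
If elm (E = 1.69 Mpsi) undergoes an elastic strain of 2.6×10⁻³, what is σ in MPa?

30.3 MPa

E = 1.69 Mpsi = 11.65 GPa.
σ = E·ε = 11650 MPa × 2.6×10⁻³ = 30.3 MPa.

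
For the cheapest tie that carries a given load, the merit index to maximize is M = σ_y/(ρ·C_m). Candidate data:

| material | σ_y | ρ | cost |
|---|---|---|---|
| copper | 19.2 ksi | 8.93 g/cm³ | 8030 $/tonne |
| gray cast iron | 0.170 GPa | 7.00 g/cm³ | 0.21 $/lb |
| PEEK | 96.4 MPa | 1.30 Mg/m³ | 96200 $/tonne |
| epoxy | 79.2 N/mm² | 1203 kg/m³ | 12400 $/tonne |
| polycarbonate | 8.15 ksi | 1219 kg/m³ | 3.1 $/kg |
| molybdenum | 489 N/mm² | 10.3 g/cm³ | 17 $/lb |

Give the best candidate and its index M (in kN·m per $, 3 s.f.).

gray cast iron, M = 52.5 kN·m per $

After converting to SI:
  copper: σ_y = 132.4 MPa, ρ = 8930 kg/m³, cost = 8.030 $/kg
  gray cast iron: σ_y = 170.0 MPa, ρ = 7000 kg/m³, cost = 0.4630 $/kg
  PEEK: σ_y = 96.40 MPa, ρ = 1300 kg/m³, cost = 96.20 $/kg
  epoxy: σ_y = 79.20 MPa, ρ = 1203 kg/m³, cost = 12.40 $/kg
  polycarbonate: σ_y = 56.19 MPa, ρ = 1219 kg/m³, cost = 3.100 $/kg
  molybdenum: σ_y = 489.0 MPa, ρ = 10300 kg/m³, cost = 37.48 $/kg
  gray cast iron: M = 52.5 kN·m per $
  polycarbonate: M = 14.9 kN·m per $
  epoxy: M = 5.31 kN·m per $
  copper: M = 1.85 kN·m per $
  molybdenum: M = 1.27 kN·m per $
  PEEK: M = 0.771 kN·m per $
The maximum is for gray cast iron.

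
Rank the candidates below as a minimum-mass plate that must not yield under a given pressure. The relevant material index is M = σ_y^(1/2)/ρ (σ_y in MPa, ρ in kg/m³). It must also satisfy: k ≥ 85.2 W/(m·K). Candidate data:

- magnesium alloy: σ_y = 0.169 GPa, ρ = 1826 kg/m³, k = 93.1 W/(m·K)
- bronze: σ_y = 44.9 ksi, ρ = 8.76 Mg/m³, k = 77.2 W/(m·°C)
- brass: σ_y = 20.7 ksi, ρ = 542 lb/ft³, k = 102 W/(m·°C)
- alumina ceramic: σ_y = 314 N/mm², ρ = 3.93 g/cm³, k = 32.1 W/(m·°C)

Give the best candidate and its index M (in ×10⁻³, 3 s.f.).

magnesium alloy, M = 7.12×10⁻³

Screen on constraints: k ≥ 85.2 W/(m·K). Survivors: magnesium alloy, brass.
After converting to SI:
  magnesium alloy: σ_y = 169.0 MPa, ρ = 1826 kg/m³
  brass: σ_y = 142.7 MPa, ρ = 8682 kg/m³
  magnesium alloy: M = 7.12×10⁻³
  brass: M = 1.38×10⁻³
Highest index: magnesium alloy.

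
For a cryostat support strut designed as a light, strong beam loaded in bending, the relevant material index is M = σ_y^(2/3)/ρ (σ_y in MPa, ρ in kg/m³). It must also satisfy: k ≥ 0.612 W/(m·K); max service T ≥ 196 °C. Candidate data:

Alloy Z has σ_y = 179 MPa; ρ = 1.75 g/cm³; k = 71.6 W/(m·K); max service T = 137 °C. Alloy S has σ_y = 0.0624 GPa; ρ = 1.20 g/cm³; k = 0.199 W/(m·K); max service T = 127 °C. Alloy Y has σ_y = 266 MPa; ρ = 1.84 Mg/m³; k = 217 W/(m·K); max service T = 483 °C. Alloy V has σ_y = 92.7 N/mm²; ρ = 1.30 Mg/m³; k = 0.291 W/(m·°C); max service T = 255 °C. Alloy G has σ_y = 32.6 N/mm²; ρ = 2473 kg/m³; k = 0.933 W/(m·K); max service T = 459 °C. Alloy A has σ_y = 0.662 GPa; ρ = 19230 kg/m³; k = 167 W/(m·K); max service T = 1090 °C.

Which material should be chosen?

alloy Y

Screen on constraints: k ≥ 0.612 W/(m·K); max service T ≥ 196 °C. Survivors: alloy Y, alloy G, alloy A.
Normalizing units and computing the index:
  alloy Y: σ_y = 266.0 MPa, ρ = 1840 kg/m³
  alloy G: σ_y = 32.60 MPa, ρ = 2473 kg/m³
  alloy A: σ_y = 662.0 MPa, ρ = 19230 kg/m³
  alloy Y: M = 22.5×10⁻³
  alloy G: M = 4.13×10⁻³
  alloy A: M = 3.95×10⁻³
Alloy Y has the largest M.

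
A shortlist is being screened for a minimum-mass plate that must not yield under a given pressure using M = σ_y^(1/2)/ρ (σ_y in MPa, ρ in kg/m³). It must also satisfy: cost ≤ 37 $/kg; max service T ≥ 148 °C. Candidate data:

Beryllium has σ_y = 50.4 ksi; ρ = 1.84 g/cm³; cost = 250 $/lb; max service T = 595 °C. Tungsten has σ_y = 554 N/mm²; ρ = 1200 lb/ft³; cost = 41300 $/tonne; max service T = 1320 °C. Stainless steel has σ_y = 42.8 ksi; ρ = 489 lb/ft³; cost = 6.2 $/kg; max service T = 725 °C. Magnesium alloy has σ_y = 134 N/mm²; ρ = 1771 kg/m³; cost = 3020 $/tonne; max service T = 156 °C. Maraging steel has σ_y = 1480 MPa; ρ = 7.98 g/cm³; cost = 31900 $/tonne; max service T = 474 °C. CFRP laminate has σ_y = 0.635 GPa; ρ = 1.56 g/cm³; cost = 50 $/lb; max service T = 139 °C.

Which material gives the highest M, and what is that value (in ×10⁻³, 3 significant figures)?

magnesium alloy, M = 6.54×10⁻³

Screen on constraints: cost ≤ 37 $/kg; max service T ≥ 148 °C. Survivors: stainless steel, magnesium alloy, maraging steel.
Normalizing units and computing the index:
  stainless steel: σ_y = 295.1 MPa, ρ = 7833 kg/m³
  magnesium alloy: σ_y = 134.0 MPa, ρ = 1771 kg/m³
  maraging steel: σ_y = 1480 MPa, ρ = 7980 kg/m³
  magnesium alloy: M = 6.54×10⁻³
  maraging steel: M = 4.82×10⁻³
  stainless steel: M = 2.19×10⁻³
Highest index: magnesium alloy.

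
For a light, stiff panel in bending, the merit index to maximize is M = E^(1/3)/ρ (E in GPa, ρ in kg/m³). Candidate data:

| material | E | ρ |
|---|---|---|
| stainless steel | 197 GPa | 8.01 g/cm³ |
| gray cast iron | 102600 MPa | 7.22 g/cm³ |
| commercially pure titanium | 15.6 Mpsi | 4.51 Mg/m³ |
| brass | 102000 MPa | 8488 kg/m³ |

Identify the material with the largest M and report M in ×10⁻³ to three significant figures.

commercially pure titanium, M = 1.05×10⁻³

Putting every candidate on a common basis:
  stainless steel: E = 197.0 GPa, ρ = 8010 kg/m³
  gray cast iron: E = 102.6 GPa, ρ = 7220 kg/m³
  commercially pure titanium: E = 107.6 GPa, ρ = 4510 kg/m³
  brass: E = 102.0 GPa, ρ = 8488 kg/m³
  commercially pure titanium: M = 1.05×10⁻³
  stainless steel: M = 0.726×10⁻³
  gray cast iron: M = 0.648×10⁻³
  brass: M = 0.550×10⁻³
Commercially pure titanium has the largest M.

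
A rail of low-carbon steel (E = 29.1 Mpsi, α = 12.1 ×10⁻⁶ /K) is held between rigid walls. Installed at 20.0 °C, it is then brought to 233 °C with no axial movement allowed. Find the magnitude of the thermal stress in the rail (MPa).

517 MPa

E = 29.1 Mpsi = 200.6 GPa.
ΔT = 213.0 K. Constrained thermal stress σ = E·α·ΔT = 200.6×10³ MPa × 12.1×10⁻⁶ × 213.0 = 517 MPa (compressive).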